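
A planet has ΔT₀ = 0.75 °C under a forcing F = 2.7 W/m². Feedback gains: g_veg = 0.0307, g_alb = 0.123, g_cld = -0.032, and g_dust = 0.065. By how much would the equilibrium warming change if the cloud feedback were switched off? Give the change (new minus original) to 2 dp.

0.04 °C

Original: g = 0.1867, ΔT = 0.75/(1−0.1867) = 0.9222 °C.
Without cloud: g' = 0.2187, ΔT' = 0.75/(1−0.2187) = 0.9599 °C.
Change = 0.9599 − 0.9222 = 0.04 °C.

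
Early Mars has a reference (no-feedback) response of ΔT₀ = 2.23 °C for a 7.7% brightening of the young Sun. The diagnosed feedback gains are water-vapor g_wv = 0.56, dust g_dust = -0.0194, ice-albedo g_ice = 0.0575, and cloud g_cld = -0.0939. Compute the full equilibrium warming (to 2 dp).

4.50 °C

Total gain g = 0.56 − 0.0194 + 0.0575 − 0.0939 = 0.5042.
Amplification A = 1/(1 − 0.5042) = 2.017.
ΔT = 2.23 × 2.017 = 4.50 °C.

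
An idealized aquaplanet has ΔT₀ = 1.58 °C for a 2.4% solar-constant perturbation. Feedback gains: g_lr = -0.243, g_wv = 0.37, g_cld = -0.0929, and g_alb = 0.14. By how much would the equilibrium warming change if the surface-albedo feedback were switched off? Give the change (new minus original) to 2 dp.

Original: g = 0.1741, ΔT = 1.58/(1−0.1741) = 1.9131 °C.
Without surface-albedo: g' = 0.0341, ΔT' = 1.58/(1−0.0341) = 1.6358 °C.
Change = 1.6358 − 1.9131 = -0.28 °C.

-0.28 °C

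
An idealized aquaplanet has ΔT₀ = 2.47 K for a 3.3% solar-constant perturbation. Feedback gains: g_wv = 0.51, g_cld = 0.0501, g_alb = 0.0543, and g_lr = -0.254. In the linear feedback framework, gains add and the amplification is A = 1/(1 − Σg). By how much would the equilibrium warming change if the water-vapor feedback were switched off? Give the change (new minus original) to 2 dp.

Original: g = 0.3604, ΔT = 2.47/(1−0.3604) = 3.8618 K.
Without water-vapor: g' = -0.1496, ΔT' = 2.47/(1+0.1496) = 2.1486 K.
Change = 2.1486 − 3.8618 = -1.71 K.

-1.71 K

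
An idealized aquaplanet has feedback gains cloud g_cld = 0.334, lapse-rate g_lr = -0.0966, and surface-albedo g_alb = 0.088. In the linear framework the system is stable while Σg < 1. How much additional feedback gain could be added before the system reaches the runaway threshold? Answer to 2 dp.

Current total gain = 0.334 − 0.0966 + 0.088 = 0.3254.
Margin to runaway = 1 − 0.3254 = 0.67.

0.67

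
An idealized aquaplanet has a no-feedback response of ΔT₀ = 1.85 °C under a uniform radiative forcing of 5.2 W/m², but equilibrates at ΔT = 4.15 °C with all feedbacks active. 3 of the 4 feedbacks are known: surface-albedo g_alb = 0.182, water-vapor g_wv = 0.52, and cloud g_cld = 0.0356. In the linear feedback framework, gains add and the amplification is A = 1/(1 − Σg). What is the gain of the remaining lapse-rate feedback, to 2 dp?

-0.18

Amplification A = ΔT/ΔT₀ = 4.15/1.85 = 2.243.
Total gain g = 1 − 1/A = 1 − 1/2.243 = 0.5542.
Known gains sum to 0.182 + 0.52 + 0.0356 = 0.7376.
g_lr = 0.5542 − 0.7376 = -0.18.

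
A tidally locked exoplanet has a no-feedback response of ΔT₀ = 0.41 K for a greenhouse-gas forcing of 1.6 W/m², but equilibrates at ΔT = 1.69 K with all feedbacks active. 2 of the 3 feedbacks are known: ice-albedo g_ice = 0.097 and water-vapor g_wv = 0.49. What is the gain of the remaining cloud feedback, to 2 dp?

0.17

Amplification A = ΔT/ΔT₀ = 1.69/0.41 = 4.122.
Total gain g = 1 − 1/A = 1 − 1/4.122 = 0.7574.
Known gains sum to 0.097 + 0.49 = 0.587.
g_cld = 0.7574 − 0.587 = 0.17.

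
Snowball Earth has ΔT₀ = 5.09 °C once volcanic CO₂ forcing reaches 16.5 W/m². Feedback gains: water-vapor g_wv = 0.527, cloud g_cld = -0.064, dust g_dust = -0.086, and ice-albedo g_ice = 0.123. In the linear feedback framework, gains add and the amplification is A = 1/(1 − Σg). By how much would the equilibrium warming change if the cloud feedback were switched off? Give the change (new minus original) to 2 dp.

Original: g = 0.5, ΔT = 5.09/(1−0.5) = 10.1800 °C.
Without cloud: g' = 0.564, ΔT' = 5.09/(1−0.564) = 11.6743 °C.
Change = 11.6743 − 10.1800 = 1.49 °C.

1.49 °C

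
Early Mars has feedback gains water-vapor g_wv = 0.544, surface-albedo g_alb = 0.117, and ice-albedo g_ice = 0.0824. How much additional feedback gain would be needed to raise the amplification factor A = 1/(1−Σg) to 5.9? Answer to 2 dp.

0.09

Current total gain = 0.7434.
Target gain for A = 5.9: g* = 1 − 1/5.9 = 0.8305.
Additional gain needed = 0.8305 − 0.7434 = 0.09.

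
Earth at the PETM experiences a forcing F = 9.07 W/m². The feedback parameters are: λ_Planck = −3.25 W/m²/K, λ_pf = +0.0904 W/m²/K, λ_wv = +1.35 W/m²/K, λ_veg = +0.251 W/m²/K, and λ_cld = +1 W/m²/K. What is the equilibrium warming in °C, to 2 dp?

16.24 °C

Net feedback parameter λ = (−3.25) + (+0.0904) + (+1.35) + (+0.251) + (+1) = -0.5586 W/m²/K.
ΔT = −F/λ = −9.07/(-0.5586) = 16.24 °C.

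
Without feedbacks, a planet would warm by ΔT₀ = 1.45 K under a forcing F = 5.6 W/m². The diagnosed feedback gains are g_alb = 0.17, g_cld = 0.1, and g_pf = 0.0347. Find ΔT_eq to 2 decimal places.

Total gain g = 0.17 + 0.1 + 0.0347 = 0.3047.
Amplification A = 1/(1 − 0.3047) = 1.438.
ΔT = 1.45 × 1.438 = 2.09 K.

2.09 K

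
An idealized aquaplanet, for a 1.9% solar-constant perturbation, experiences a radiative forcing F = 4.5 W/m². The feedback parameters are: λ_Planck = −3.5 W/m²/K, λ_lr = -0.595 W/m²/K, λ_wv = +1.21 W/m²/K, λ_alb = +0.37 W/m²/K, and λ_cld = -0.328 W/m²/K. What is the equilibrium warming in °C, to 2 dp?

1.58 °C

Net feedback parameter λ = (−3.5) + (-0.595) + (+1.21) + (+0.37) + (-0.328) = -2.843 W/m²/K.
ΔT = −F/λ = −4.5/(-2.843) = 1.58 °C.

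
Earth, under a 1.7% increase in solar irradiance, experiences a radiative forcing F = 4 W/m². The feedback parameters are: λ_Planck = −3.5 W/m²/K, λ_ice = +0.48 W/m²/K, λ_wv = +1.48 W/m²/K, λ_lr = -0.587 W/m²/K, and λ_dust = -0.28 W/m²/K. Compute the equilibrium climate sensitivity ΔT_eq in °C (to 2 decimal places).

1.66 °C

Net feedback parameter λ = (−3.5) + (+0.48) + (+1.48) + (-0.587) + (-0.28) = -2.407 W/m²/K.
ΔT = −F/λ = −4/(-2.407) = 1.66 °C.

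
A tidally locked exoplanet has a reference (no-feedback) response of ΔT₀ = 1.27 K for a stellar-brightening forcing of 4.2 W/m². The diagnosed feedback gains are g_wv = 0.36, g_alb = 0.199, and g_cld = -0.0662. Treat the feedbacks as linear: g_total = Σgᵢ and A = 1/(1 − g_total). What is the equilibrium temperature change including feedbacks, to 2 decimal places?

2.50 K

Total gain g = 0.36 + 0.199 − 0.0662 = 0.4928.
Amplification A = 1/(1 − 0.4928) = 1.972.
ΔT = 1.27 × 1.972 = 2.50 K.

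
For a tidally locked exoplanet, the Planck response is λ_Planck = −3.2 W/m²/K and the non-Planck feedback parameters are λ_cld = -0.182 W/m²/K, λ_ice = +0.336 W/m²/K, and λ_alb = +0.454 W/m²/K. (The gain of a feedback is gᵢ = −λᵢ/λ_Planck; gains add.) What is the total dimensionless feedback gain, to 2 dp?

0.19

Convert to gains: g_cld = -0.182/3.2 = -0.05687; g_ice = 0.336/3.2 = 0.105; g_alb = 0.454/3.2 = 0.1419.
Total gain g = 0.19003.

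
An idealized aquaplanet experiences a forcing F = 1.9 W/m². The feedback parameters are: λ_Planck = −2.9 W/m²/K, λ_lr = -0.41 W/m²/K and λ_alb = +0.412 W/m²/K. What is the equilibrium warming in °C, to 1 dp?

Net feedback parameter λ = (−2.9) + (-0.41) + (+0.412) = -2.898 W/m²/K.
ΔT = −F/λ = −1.9/(-2.898) = 0.7 °C.

0.7 °C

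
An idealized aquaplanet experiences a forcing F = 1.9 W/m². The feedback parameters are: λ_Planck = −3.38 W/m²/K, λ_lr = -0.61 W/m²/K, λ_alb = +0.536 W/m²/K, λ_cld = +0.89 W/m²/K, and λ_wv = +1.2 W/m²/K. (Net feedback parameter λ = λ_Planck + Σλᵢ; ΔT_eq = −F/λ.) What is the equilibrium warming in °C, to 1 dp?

1.4 °C

Net feedback parameter λ = (−3.38) + (-0.61) + (+0.536) + (+0.89) + (+1.2) = -1.364 W/m²/K.
ΔT = −F/λ = −1.9/(-1.364) = 1.4 °C.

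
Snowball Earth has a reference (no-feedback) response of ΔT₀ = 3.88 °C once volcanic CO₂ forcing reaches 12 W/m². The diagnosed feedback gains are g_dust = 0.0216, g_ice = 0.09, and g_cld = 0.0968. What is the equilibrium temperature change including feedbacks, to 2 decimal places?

4.90 °C

Total gain g = 0.0216 + 0.09 + 0.0968 = 0.2084.
Amplification A = 1/(1 − 0.2084) = 1.263.
ΔT = 3.88 × 1.263 = 4.90 °C.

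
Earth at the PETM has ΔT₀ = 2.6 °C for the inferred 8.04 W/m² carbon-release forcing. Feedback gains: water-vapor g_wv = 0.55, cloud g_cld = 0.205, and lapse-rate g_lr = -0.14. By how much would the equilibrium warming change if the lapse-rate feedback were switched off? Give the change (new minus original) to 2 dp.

Original: g = 0.615, ΔT = 2.6/(1−0.615) = 6.7532 °C.
Without lapse-rate: g' = 0.755, ΔT' = 2.6/(1−0.755) = 10.6122 °C.
Change = 10.6122 − 6.7532 = 3.86 °C.

3.86 °C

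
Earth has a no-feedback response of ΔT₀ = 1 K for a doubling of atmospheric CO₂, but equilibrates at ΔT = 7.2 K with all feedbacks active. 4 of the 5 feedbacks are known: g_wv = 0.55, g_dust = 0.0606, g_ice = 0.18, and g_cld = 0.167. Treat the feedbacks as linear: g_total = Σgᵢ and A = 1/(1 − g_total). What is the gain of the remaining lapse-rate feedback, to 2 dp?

Amplification A = ΔT/ΔT₀ = 7.2/1 = 7.2.
Total gain g = 1 − 1/A = 1 − 1/7.2 = 0.8611.
Known gains sum to 0.55 + 0.0606 + 0.18 + 0.167 = 0.9576.
g_lr = 0.8611 − 0.9576 = -0.10.

-0.10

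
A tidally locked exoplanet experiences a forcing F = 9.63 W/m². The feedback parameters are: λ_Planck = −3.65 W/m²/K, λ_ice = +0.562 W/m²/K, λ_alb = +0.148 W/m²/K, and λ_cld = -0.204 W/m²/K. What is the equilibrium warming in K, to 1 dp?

3.1 K

Net feedback parameter λ = (−3.65) + (+0.562) + (+0.148) + (-0.204) = -3.144 W/m²/K.
ΔT = −F/λ = −9.63/(-3.144) = 3.1 K.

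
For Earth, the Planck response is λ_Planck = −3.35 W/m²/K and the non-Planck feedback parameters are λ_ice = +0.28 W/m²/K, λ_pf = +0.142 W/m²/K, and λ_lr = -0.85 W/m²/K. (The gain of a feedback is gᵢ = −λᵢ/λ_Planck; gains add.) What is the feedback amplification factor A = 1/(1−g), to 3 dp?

Convert to gains: g_ice = 0.28/3.35 = 0.08358; g_pf = 0.142/3.35 = 0.04239; g_lr = -0.85/3.35 = -0.2537.
Total gain g = -0.12773.
A = 1/(1 + 0.12773) = 0.887.

0.887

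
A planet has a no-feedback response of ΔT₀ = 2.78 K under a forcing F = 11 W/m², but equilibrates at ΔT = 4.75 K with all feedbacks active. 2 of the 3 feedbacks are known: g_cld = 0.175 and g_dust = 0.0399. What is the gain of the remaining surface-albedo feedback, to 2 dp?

Amplification A = ΔT/ΔT₀ = 4.75/2.78 = 1.709.
Total gain g = 1 − 1/A = 1 − 1/1.709 = 0.4149.
Known gains sum to 0.175 + 0.0399 = 0.2149.
g_alb = 0.4149 − 0.2149 = 0.20.

0.20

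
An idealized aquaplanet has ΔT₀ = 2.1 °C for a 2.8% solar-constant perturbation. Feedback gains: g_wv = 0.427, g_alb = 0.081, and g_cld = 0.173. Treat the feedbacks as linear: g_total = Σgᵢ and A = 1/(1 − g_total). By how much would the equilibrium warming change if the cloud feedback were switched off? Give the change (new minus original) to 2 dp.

Original: g = 0.681, ΔT = 2.1/(1−0.681) = 6.5831 °C.
Without cloud: g' = 0.508, ΔT' = 2.1/(1−0.508) = 4.2683 °C.
Change = 4.2683 − 6.5831 = -2.31 °C.

-2.31 °C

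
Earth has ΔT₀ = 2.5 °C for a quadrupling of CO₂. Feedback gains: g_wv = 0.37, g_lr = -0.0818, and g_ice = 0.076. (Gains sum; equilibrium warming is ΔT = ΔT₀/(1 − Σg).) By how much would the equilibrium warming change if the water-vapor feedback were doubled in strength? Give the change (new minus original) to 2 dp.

Original: g = 0.3642, ΔT = 2.5/(1−0.3642) = 3.9321 °C.
With doubled water-vapor: g' = 0.7342, ΔT' = 2.5/(1−0.7342) = 9.4056 °C.
Change = 9.4056 − 3.9321 = 5.47 °C.

5.47 °C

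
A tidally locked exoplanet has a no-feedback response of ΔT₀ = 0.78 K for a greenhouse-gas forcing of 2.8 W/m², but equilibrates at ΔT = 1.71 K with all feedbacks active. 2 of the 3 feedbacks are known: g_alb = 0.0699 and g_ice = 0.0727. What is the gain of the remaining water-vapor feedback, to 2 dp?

0.40

Amplification A = ΔT/ΔT₀ = 1.71/0.78 = 2.192.
Total gain g = 1 − 1/A = 1 − 1/2.192 = 0.5438.
Known gains sum to 0.0699 + 0.0727 = 0.1426.
g_wv = 0.5438 − 0.1426 = 0.40.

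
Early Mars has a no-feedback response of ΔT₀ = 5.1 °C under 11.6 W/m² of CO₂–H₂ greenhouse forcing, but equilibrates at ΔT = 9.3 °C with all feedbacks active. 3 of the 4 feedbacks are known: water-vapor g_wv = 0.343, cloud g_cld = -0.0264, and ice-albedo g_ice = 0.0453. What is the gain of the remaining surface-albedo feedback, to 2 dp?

0.09

Amplification A = ΔT/ΔT₀ = 9.3/5.1 = 1.824.
Total gain g = 1 − 1/A = 1 − 1/1.824 = 0.4518.
Known gains sum to 0.343 − 0.0264 + 0.0453 = 0.3619.
g_alb = 0.4518 − 0.3619 = 0.09.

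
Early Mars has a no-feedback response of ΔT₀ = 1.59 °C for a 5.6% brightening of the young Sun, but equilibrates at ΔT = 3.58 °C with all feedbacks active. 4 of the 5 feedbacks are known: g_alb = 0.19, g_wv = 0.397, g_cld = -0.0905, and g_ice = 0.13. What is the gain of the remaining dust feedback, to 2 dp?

Amplification A = ΔT/ΔT₀ = 3.58/1.59 = 2.252.
Total gain g = 1 − 1/A = 1 − 1/2.252 = 0.556.
Known gains sum to 0.19 + 0.397 − 0.0905 + 0.13 = 0.6265.
g_dust = 0.556 − 0.6265 = -0.07.

-0.07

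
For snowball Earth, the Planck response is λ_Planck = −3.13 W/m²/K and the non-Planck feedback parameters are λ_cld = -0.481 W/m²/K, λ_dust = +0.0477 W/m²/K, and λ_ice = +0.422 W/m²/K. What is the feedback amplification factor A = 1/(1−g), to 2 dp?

Convert to gains: g_cld = -0.481/3.13 = -0.1537; g_dust = 0.0477/3.13 = 0.01524; g_ice = 0.422/3.13 = 0.1348.
Total gain g = -0.00366.
A = 1/(1 + 0.00366) = 1.00.

1.00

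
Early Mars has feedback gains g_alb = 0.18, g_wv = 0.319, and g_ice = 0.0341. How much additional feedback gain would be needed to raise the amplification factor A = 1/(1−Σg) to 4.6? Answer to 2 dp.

Current total gain = 0.5331.
Target gain for A = 4.6: g* = 1 − 1/4.6 = 0.7826.
Additional gain needed = 0.7826 − 0.5331 = 0.25.

0.25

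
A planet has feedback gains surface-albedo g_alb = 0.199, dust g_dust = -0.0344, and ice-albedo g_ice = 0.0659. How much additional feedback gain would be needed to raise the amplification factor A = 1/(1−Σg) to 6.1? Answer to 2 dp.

Current total gain = 0.2305.
Target gain for A = 6.1: g* = 1 − 1/6.1 = 0.8361.
Additional gain needed = 0.8361 − 0.2305 = 0.61.

0.61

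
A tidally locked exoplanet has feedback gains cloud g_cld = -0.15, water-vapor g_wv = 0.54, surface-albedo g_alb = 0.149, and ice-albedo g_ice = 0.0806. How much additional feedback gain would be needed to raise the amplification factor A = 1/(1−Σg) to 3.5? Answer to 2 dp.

0.09

Current total gain = 0.6196.
Target gain for A = 3.5: g* = 1 − 1/3.5 = 0.7143.
Additional gain needed = 0.7143 − 0.6196 = 0.09.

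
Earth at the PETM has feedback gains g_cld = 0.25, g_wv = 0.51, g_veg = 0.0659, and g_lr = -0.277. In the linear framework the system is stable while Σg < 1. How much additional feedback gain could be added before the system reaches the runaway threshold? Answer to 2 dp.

0.45

Current total gain = 0.25 + 0.51 + 0.0659 − 0.277 = 0.5489.
Margin to runaway = 1 − 0.5489 = 0.45.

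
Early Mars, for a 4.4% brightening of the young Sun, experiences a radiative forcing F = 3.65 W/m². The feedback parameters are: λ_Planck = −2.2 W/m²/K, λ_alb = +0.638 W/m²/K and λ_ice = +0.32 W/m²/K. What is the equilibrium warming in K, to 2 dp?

Net feedback parameter λ = (−2.2) + (+0.638) + (+0.32) = -1.242 W/m²/K.
ΔT = −F/λ = −3.65/(-1.242) = 2.94 K.

2.94 K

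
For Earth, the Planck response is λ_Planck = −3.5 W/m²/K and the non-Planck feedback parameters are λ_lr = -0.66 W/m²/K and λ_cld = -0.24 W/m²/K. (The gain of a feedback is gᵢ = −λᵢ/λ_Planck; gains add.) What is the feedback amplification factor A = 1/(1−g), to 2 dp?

Convert to gains: g_lr = -0.66/3.5 = -0.1886; g_cld = -0.24/3.5 = -0.06857.
Total gain g = -0.25717.
A = 1/(1 + 0.25717) = 0.80.

0.80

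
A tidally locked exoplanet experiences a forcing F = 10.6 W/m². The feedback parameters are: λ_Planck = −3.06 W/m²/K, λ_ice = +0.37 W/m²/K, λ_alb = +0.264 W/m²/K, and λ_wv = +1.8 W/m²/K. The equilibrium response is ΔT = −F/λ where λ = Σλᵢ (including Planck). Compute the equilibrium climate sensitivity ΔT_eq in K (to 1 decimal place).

16.9 K

Net feedback parameter λ = (−3.06) + (+0.37) + (+0.264) + (+1.8) = -0.626 W/m²/K.
ΔT = −F/λ = −10.6/(-0.626) = 16.9 K.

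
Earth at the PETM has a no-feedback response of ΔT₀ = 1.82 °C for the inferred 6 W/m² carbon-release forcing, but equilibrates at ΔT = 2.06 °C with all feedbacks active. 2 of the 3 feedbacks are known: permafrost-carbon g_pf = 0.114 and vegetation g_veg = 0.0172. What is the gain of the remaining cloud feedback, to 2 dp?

Amplification A = ΔT/ΔT₀ = 2.06/1.82 = 1.132.
Total gain g = 1 − 1/A = 1 − 1/1.132 = 0.1166.
Known gains sum to 0.114 + 0.0172 = 0.1312.
g_cld = 0.1166 − 0.1312 = -0.01.

-0.01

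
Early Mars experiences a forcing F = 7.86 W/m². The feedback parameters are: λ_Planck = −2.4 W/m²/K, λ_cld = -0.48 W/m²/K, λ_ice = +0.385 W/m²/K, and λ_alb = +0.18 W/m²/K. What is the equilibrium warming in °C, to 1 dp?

Net feedback parameter λ = (−2.4) + (-0.48) + (+0.385) + (+0.18) = -2.315 W/m²/K.
ΔT = −F/λ = −7.86/(-2.315) = 3.4 °C.

3.4 °C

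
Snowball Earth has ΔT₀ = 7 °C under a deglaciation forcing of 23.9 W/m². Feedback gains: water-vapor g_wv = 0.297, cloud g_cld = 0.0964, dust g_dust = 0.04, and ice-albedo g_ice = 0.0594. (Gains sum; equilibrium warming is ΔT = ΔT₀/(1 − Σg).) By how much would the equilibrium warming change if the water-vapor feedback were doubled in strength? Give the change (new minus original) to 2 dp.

Original: g = 0.4928, ΔT = 7/(1−0.4928) = 13.8013 °C.
With doubled water-vapor: g' = 0.7898, ΔT' = 7/(1−0.7898) = 33.3016 °C.
Change = 33.3016 − 13.8013 = 19.50 °C.

19.50 °C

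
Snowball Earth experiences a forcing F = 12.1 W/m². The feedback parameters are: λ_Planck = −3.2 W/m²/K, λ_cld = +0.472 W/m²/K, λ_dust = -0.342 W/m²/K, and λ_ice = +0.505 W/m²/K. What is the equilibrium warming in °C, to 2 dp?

Net feedback parameter λ = (−3.2) + (+0.472) + (-0.342) + (+0.505) = -2.565 W/m²/K.
ΔT = −F/λ = −12.1/(-2.565) = 4.72 °C.

4.72 °C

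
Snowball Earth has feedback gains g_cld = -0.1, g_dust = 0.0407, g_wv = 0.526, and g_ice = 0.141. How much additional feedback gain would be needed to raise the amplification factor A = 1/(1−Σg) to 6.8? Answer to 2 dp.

Current total gain = 0.6077.
Target gain for A = 6.8: g* = 1 − 1/6.8 = 0.8529.
Additional gain needed = 0.8529 − 0.6077 = 0.25.

0.25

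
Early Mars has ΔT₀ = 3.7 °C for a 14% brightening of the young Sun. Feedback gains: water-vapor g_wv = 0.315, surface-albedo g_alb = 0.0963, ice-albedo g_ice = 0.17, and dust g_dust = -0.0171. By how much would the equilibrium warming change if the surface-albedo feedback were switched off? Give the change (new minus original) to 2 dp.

-1.54 °C

Original: g = 0.5642, ΔT = 3.7/(1−0.5642) = 8.4901 °C.
Without surface-albedo: g' = 0.4679, ΔT' = 3.7/(1−0.4679) = 6.9536 °C.
Change = 6.9536 − 8.4901 = -1.54 °C.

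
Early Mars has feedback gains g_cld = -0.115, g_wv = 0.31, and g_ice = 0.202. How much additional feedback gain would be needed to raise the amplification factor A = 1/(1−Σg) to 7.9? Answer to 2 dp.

0.48

Current total gain = 0.397.
Target gain for A = 7.9: g* = 1 − 1/7.9 = 0.8734.
Additional gain needed = 0.8734 − 0.397 = 0.48.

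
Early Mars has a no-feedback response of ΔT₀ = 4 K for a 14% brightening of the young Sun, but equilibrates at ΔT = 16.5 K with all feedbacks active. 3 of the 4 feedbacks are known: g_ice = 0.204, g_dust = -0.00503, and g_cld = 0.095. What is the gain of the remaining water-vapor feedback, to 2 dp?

Amplification A = ΔT/ΔT₀ = 16.5/4 = 4.125.
Total gain g = 1 − 1/A = 1 − 1/4.125 = 0.7576.
Known gains sum to 0.204 − 0.00503 + 0.095 = 0.29397.
g_wv = 0.7576 − 0.29397 = 0.46.

0.46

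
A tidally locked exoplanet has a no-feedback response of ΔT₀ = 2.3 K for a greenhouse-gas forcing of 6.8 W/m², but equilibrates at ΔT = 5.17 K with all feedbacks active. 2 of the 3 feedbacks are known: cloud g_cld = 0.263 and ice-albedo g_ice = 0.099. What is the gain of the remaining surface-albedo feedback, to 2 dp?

Amplification A = ΔT/ΔT₀ = 5.17/2.3 = 2.248.
Total gain g = 1 − 1/A = 1 − 1/2.248 = 0.5552.
Known gains sum to 0.263 + 0.099 = 0.362.
g_alb = 0.5552 − 0.362 = 0.19.

0.19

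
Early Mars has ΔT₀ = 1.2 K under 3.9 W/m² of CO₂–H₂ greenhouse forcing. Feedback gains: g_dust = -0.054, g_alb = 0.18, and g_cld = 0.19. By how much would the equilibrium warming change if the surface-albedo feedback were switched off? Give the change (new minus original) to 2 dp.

-0.37 K

Original: g = 0.316, ΔT = 1.2/(1−0.316) = 1.7544 K.
Without surface-albedo: g' = 0.136, ΔT' = 1.2/(1−0.136) = 1.3889 K.
Change = 1.3889 − 1.7544 = -0.37 K.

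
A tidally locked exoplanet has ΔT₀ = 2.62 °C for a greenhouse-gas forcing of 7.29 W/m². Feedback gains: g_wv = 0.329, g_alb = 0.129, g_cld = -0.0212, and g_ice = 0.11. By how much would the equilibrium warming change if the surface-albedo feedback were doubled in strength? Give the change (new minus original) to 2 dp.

Original: g = 0.5468, ΔT = 2.62/(1−0.5468) = 5.7811 °C.
With doubled surface-albedo: g' = 0.6758, ΔT' = 2.62/(1−0.6758) = 8.0814 °C.
Change = 8.0814 − 5.7811 = 2.30 °C.

2.30 °C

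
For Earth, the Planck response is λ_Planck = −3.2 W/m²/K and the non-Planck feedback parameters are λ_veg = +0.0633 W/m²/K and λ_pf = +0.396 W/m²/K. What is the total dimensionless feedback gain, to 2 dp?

0.14

Convert to gains: g_veg = 0.0633/3.2 = 0.01978; g_pf = 0.396/3.2 = 0.1237.
Total gain g = 0.14348.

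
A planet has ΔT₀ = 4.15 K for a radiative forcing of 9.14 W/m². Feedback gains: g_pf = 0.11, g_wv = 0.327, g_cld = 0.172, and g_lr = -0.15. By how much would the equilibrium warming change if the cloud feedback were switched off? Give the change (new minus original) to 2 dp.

-1.85 K

Original: g = 0.459, ΔT = 4.15/(1−0.459) = 7.6710 K.
Without cloud: g' = 0.287, ΔT' = 4.15/(1−0.287) = 5.8205 K.
Change = 5.8205 − 7.6710 = -1.85 K.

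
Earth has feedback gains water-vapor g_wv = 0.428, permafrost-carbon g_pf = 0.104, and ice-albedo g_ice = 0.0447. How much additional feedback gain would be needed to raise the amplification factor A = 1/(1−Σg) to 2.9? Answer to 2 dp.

0.08

Current total gain = 0.5767.
Target gain for A = 2.9: g* = 1 − 1/2.9 = 0.6552.
Additional gain needed = 0.6552 − 0.5767 = 0.08.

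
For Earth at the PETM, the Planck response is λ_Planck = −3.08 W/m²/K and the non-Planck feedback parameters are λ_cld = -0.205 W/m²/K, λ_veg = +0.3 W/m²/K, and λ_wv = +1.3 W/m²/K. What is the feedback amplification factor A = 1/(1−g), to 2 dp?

1.83

Convert to gains: g_cld = -0.205/3.08 = -0.06656; g_veg = 0.3/3.08 = 0.0974; g_wv = 1.3/3.08 = 0.4221.
Total gain g = 0.45294.
A = 1/(1 − 0.45294) = 1.83.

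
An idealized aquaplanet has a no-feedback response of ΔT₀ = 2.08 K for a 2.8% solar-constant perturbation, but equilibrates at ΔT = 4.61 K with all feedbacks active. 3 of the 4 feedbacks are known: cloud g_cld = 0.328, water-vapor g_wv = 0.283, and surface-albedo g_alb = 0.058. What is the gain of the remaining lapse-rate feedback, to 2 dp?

-0.12

Amplification A = ΔT/ΔT₀ = 4.61/2.08 = 2.216.
Total gain g = 1 − 1/A = 1 − 1/2.216 = 0.5487.
Known gains sum to 0.328 + 0.283 + 0.058 = 0.669.
g_lr = 0.5487 − 0.669 = -0.12.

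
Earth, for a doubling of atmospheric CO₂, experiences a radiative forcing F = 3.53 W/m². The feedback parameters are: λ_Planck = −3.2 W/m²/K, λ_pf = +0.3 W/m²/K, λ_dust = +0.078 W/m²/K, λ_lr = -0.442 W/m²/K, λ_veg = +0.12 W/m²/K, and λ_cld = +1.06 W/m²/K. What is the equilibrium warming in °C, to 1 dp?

1.7 °C

Net feedback parameter λ = (−3.2) + (+0.3) + (+0.078) + (-0.442) + (+0.12) + (+1.06) = -2.084 W/m²/K.
ΔT = −F/λ = −3.53/(-2.084) = 1.7 °C.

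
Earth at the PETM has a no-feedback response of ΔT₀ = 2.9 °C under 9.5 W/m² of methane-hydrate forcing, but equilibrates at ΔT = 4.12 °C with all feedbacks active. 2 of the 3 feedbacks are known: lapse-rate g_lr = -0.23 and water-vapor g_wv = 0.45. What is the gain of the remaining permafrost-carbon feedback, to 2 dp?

Amplification A = ΔT/ΔT₀ = 4.12/2.9 = 1.421.
Total gain g = 1 − 1/A = 1 − 1/1.421 = 0.2963.
Known gains sum to -0.23 + 0.45 = 0.22.
g_pf = 0.2963 − 0.22 = 0.08.

0.08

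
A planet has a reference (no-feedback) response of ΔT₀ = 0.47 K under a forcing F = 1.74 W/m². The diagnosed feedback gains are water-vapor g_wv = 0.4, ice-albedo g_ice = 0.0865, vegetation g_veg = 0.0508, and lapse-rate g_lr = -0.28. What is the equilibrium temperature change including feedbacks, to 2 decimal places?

Total gain g = 0.4 + 0.0865 + 0.0508 − 0.28 = 0.2573.
Amplification A = 1/(1 − 0.2573) = 1.346.
ΔT = 0.47 × 1.346 = 0.63 K.

0.63 K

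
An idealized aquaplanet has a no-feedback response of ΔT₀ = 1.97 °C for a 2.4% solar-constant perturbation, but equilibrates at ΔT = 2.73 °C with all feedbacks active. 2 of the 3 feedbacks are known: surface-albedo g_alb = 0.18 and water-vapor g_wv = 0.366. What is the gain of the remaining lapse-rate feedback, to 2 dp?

-0.27

Amplification A = ΔT/ΔT₀ = 2.73/1.97 = 1.386.
Total gain g = 1 − 1/A = 1 − 1/1.386 = 0.2785.
Known gains sum to 0.18 + 0.366 = 0.546.
g_lr = 0.2785 − 0.546 = -0.27.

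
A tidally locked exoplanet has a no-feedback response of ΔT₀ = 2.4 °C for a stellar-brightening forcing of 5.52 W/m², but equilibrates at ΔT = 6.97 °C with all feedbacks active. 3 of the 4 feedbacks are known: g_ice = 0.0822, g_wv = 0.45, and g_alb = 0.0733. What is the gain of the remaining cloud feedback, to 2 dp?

Amplification A = ΔT/ΔT₀ = 6.97/2.4 = 2.904.
Total gain g = 1 − 1/A = 1 − 1/2.904 = 0.6556.
Known gains sum to 0.0822 + 0.45 + 0.0733 = 0.6055.
g_cld = 0.6556 − 0.6055 = 0.05.

0.05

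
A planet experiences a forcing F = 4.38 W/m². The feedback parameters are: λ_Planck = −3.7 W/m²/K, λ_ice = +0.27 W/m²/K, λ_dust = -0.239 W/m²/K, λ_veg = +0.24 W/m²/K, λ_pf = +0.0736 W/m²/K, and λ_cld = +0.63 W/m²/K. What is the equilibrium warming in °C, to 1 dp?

1.6 °C

Net feedback parameter λ = (−3.7) + (+0.27) + (-0.239) + (+0.24) + (+0.0736) + (+0.63) = -2.7254 W/m²/K.
ΔT = −F/λ = −4.38/(-2.7254) = 1.6 °C.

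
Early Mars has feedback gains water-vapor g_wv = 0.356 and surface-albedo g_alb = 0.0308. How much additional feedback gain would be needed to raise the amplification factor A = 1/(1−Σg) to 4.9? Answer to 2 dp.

Current total gain = 0.3868.
Target gain for A = 4.9: g* = 1 − 1/4.9 = 0.7959.
Additional gain needed = 0.7959 − 0.3868 = 0.41.

0.41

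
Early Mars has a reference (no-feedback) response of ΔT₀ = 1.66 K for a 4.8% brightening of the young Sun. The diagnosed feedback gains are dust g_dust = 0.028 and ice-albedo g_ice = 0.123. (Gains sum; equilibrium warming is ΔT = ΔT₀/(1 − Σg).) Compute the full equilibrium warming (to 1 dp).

2.0 K

Total gain g = 0.028 + 0.123 = 0.151.
Amplification A = 1/(1 − 0.151) = 1.178.
ΔT = 1.66 × 1.178 = 2.0 K.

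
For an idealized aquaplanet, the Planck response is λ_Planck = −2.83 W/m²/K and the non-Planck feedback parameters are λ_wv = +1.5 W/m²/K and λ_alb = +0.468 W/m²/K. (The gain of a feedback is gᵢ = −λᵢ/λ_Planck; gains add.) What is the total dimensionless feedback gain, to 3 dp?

0.695

Convert to gains: g_wv = 1.5/2.83 = 0.53; g_alb = 0.468/2.83 = 0.1654.
Total gain g = 0.6954.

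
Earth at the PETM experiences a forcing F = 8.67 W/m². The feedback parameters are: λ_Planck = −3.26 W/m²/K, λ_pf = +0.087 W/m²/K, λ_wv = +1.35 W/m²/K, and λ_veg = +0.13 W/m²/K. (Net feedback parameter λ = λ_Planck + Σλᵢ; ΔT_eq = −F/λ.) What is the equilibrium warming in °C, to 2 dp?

5.12 °C

Net feedback parameter λ = (−3.26) + (+0.087) + (+1.35) + (+0.13) = -1.693 W/m²/K.
ΔT = −F/λ = −8.67/(-1.693) = 5.12 °C.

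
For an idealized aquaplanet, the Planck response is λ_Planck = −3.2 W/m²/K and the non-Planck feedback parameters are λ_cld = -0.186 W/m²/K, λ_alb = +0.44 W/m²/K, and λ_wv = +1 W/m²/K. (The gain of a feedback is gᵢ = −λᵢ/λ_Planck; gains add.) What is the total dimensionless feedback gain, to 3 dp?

0.392

Convert to gains: g_cld = -0.186/3.2 = -0.05812; g_alb = 0.44/3.2 = 0.1375; g_wv = 1/3.2 = 0.3125.
Total gain g = 0.39188.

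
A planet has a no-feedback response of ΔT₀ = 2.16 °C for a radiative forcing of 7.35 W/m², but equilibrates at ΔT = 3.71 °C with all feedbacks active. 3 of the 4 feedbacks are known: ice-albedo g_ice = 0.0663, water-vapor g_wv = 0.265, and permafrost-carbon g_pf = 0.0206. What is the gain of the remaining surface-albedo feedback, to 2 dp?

0.07

Amplification A = ΔT/ΔT₀ = 3.71/2.16 = 1.718.
Total gain g = 1 − 1/A = 1 − 1/1.718 = 0.4179.
Known gains sum to 0.0663 + 0.265 + 0.0206 = 0.3519.
g_alb = 0.4179 − 0.3519 = 0.07.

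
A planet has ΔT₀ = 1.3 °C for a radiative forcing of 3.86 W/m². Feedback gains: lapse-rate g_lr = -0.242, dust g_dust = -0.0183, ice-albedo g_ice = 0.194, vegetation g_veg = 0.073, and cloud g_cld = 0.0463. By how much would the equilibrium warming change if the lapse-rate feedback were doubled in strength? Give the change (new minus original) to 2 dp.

-0.28 °C

Original: g = 0.053, ΔT = 1.3/(1−0.053) = 1.3728 °C.
With doubled lapse-rate: g' = -0.189, ΔT' = 1.3/(1+0.189) = 1.0934 °C.
Change = 1.0934 − 1.3728 = -0.28 °C.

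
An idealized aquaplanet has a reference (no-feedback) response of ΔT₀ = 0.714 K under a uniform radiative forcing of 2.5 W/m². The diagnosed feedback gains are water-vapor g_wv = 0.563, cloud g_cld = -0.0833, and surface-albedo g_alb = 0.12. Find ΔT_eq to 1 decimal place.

Total gain g = 0.563 − 0.0833 + 0.12 = 0.5997.
Amplification A = 1/(1 − 0.5997) = 2.498.
ΔT = 0.714 × 2.498 = 1.8 K.

1.8 K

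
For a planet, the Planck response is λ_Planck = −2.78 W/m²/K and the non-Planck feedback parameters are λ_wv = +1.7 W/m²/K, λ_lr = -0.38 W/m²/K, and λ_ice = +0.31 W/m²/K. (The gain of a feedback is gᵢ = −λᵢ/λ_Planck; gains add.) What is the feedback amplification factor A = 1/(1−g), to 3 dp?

2.417

Convert to gains: g_wv = 1.7/2.78 = 0.6115; g_lr = -0.38/2.78 = -0.1367; g_ice = 0.31/2.78 = 0.1115.
Total gain g = 0.5863.
A = 1/(1 − 0.5863) = 2.417.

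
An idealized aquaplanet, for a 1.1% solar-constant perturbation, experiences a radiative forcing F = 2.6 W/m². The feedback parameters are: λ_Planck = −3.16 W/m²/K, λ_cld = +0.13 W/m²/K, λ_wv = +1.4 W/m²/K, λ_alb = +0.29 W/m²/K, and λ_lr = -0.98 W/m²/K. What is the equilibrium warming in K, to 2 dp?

1.12 K

Net feedback parameter λ = (−3.16) + (+0.13) + (+1.4) + (+0.29) + (-0.98) = -2.32 W/m²/K.
ΔT = −F/λ = −2.6/(-2.32) = 1.12 K.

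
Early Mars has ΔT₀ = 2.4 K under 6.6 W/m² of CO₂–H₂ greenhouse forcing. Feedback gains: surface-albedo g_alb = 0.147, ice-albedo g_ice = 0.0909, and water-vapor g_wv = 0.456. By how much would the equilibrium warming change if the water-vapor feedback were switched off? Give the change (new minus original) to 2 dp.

-4.69 K

Original: g = 0.6939, ΔT = 2.4/(1−0.6939) = 7.8406 K.
Without water-vapor: g' = 0.2379, ΔT' = 2.4/(1−0.2379) = 3.1492 K.
Change = 3.1492 − 7.8406 = -4.69 K.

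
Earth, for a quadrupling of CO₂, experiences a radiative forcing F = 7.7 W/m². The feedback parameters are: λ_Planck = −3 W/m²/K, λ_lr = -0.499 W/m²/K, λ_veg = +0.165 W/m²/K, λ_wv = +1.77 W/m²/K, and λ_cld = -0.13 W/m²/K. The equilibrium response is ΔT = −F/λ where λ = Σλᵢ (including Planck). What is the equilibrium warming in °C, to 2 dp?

Net feedback parameter λ = (−3) + (-0.499) + (+0.165) + (+1.77) + (-0.13) = -1.694 W/m²/K.
ΔT = −F/λ = −7.7/(-1.694) = 4.55 °C.

4.55 °C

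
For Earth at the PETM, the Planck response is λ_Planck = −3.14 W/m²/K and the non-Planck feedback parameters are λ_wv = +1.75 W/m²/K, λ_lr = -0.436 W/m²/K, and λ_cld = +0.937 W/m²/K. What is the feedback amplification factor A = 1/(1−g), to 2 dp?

3.53

Convert to gains: g_wv = 1.75/3.14 = 0.5573; g_lr = -0.436/3.14 = -0.1389; g_cld = 0.937/3.14 = 0.2984.
Total gain g = 0.7168.
A = 1/(1 − 0.7168) = 3.53.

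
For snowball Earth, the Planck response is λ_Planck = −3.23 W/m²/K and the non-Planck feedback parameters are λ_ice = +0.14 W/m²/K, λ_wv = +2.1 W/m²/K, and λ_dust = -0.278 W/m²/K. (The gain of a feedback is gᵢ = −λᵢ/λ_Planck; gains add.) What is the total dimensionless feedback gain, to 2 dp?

0.61

Convert to gains: g_ice = 0.14/3.23 = 0.04334; g_wv = 2.1/3.23 = 0.6502; g_dust = -0.278/3.23 = -0.08607.
Total gain g = 0.60747.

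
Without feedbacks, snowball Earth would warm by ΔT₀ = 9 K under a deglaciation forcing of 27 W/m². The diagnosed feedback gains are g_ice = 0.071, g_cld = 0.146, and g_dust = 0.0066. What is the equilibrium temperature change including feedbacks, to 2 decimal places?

Total gain g = 0.071 + 0.146 + 0.0066 = 0.2236.
Amplification A = 1/(1 − 0.2236) = 1.288.
ΔT = 9 × 1.288 = 11.59 K.

11.59 K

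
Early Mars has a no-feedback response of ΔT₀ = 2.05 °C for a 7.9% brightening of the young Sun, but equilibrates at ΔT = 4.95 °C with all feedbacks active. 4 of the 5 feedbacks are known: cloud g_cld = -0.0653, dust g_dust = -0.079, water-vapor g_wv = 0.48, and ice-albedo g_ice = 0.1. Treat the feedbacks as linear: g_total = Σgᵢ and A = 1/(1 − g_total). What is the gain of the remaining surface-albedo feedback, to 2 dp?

Amplification A = ΔT/ΔT₀ = 4.95/2.05 = 2.415.
Total gain g = 1 − 1/A = 1 − 1/2.415 = 0.5859.
Known gains sum to -0.0653 − 0.079 + 0.48 + 0.1 = 0.4357.
g_alb = 0.5859 − 0.4357 = 0.15.

0.15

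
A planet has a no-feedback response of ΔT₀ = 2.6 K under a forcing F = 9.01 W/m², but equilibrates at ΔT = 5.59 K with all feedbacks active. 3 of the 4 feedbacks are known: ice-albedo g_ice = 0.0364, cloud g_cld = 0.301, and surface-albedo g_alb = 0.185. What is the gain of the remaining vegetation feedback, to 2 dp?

0.01

Amplification A = ΔT/ΔT₀ = 5.59/2.6 = 2.15.
Total gain g = 1 − 1/A = 1 − 1/2.15 = 0.5349.
Known gains sum to 0.0364 + 0.301 + 0.185 = 0.5224.
g_veg = 0.5349 − 0.5224 = 0.01.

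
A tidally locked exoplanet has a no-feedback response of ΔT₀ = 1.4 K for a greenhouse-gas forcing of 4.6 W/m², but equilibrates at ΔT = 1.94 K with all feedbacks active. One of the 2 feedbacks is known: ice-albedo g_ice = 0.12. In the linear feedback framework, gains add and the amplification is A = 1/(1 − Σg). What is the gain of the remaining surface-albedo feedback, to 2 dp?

0.16

Amplification A = ΔT/ΔT₀ = 1.94/1.4 = 1.386.
Total gain g = 1 − 1/A = 1 − 1/1.386 = 0.2785.
The known gain is 0.12.
g_alb = 0.2785 − 0.12 = 0.16.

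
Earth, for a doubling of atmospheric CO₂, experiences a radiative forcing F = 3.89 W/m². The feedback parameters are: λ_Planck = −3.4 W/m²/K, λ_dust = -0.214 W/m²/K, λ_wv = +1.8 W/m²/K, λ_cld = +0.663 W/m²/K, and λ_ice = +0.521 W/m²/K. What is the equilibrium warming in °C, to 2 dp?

6.17 °C

Net feedback parameter λ = (−3.4) + (-0.214) + (+1.8) + (+0.663) + (+0.521) = -0.63 W/m²/K.
ΔT = −F/λ = −3.89/(-0.63) = 6.17 °C.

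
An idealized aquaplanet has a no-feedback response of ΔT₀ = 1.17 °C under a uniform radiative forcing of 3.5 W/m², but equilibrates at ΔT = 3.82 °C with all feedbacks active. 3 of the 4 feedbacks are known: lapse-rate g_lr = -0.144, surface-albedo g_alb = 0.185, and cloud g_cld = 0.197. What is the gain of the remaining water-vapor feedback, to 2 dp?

0.46

Amplification A = ΔT/ΔT₀ = 3.82/1.17 = 3.265.
Total gain g = 1 − 1/A = 1 − 1/3.265 = 0.6937.
Known gains sum to -0.144 + 0.185 + 0.197 = 0.238.
g_wv = 0.6937 − 0.238 = 0.46.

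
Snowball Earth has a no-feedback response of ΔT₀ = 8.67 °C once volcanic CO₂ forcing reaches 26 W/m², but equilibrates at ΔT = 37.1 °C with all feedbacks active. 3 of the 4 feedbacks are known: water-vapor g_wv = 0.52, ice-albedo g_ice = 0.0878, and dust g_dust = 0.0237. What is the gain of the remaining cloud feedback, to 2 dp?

0.13

Amplification A = ΔT/ΔT₀ = 37.1/8.67 = 4.279.
Total gain g = 1 − 1/A = 1 − 1/4.279 = 0.7663.
Known gains sum to 0.52 + 0.0878 + 0.0237 = 0.6315.
g_cld = 0.7663 − 0.6315 = 0.13.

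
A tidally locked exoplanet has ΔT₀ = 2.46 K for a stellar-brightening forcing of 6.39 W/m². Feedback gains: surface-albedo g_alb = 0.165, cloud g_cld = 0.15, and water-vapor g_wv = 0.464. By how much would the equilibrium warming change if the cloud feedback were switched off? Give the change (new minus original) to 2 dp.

Original: g = 0.779, ΔT = 2.46/(1−0.779) = 11.1312 K.
Without cloud: g' = 0.629, ΔT' = 2.46/(1−0.629) = 6.6307 K.
Change = 6.6307 − 11.1312 = -4.50 K.

-4.50 K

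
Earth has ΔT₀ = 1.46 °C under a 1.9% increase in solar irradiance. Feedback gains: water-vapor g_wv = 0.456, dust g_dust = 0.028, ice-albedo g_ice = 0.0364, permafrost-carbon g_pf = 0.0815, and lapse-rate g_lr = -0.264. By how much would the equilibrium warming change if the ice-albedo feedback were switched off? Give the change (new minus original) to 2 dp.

Original: g = 0.3379, ΔT = 1.46/(1−0.3379) = 2.2051 °C.
Without ice-albedo: g' = 0.3015, ΔT' = 1.46/(1−0.3015) = 2.0902 °C.
Change = 2.0902 − 2.2051 = -0.11 °C.

-0.11 °C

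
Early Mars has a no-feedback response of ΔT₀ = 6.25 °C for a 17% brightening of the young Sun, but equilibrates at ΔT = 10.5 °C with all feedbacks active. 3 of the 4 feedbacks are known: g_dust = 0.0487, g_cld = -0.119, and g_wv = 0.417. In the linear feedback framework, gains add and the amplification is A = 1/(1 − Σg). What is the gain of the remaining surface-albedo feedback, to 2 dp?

Amplification A = ΔT/ΔT₀ = 10.5/6.25 = 1.68.
Total gain g = 1 − 1/A = 1 − 1/1.68 = 0.4048.
Known gains sum to 0.0487 − 0.119 + 0.417 = 0.3467.
g_alb = 0.4048 − 0.3467 = 0.06.

0.06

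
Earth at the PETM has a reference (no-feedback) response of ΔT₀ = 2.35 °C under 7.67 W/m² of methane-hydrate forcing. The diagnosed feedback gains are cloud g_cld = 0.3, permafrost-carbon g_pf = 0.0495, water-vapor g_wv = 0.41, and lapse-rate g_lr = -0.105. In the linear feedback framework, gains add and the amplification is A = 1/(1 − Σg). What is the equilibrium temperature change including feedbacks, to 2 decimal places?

Total gain g = 0.3 + 0.0495 + 0.41 − 0.105 = 0.6545.
Amplification A = 1/(1 − 0.6545) = 2.894.
ΔT = 2.35 × 2.894 = 6.80 °C.

6.80 °C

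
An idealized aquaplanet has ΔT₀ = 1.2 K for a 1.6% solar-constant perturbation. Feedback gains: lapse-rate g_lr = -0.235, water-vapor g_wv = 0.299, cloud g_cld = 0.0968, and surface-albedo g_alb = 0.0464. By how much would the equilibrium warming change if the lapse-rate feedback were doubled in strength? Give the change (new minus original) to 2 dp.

Original: g = 0.2072, ΔT = 1.2/(1−0.2072) = 1.5136 K.
With doubled lapse-rate: g' = -0.0278, ΔT' = 1.2/(1+0.0278) = 1.1675 K.
Change = 1.1675 − 1.5136 = -0.35 K.

-0.35 K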